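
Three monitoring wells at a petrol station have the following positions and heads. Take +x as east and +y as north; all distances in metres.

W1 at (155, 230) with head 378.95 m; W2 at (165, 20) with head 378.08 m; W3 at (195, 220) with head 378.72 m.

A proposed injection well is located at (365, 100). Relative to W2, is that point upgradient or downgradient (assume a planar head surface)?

downgradient

With h = a·x + b·y + c and W1 as origin, the differences give:
  10·a + (-210)·b = -0.87
  40·a + (-10)·b = -0.23
Eliminate b (×(-10) and ×(-210), subtract): 8300·a = -39.600 → a = ∂h/∂x = -0.004771
Back-substitute: b = ∂h/∂y = +0.003916.
Head at (365, 100) = 378.95 + (-0.004771)·(210) + (+0.003916)·(-130) = 377.44 m.
That is lower than the 378.08 m at W2, so the point is downgradient.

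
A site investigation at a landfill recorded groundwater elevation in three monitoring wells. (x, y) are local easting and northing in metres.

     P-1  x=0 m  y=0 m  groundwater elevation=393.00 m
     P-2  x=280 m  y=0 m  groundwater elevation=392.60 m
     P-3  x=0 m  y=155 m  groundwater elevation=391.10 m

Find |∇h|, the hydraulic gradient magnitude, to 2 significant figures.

∂h/∂x = (392.60 − 393.00) / (280 − 0) = -0.001429
∂h/∂y = (391.10 − 393.00) / (155 − 0) = -0.01226
|∇h| = √(-0.001429² + -0.01226²) = 0.01234

0.012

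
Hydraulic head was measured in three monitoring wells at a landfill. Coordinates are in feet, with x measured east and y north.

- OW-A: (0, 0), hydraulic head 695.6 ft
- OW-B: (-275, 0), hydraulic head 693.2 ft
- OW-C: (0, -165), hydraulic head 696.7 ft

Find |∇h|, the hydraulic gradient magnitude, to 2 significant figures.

∂h/∂x = (693.2 − 695.6) / (-275 − 0) = +0.008727
∂h/∂y = (696.7 − 695.6) / (-165 − 0) = -0.006667
|∇h| = √(0.008727² + -0.006667²) = 0.01098

0.011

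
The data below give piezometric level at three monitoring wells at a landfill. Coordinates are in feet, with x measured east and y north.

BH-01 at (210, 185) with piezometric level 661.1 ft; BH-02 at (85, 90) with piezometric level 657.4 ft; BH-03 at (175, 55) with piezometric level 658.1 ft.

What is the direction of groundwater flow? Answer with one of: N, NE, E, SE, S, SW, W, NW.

SW

Differences from BH-01: to BH-02 (Δx, Δy, Δh) = (-125, -95, -3.7); to BH-03 = (-35, -130, -3.0).
Solve a·Δx + b·Δy = Δh: det = (-125)·(-130) − (-35)·(-95) = 12925.
∂h/∂x = [(-3.7)·(-130) − (-3.0)·(-95)] / 12925 = +0.01516
∂h/∂y = [(-125)·(-3.0) − (-35)·(-3.7)] / 12925 = +0.01899
Flow = −∇h = (-0.01516 east, -0.01899 north), which points southwest.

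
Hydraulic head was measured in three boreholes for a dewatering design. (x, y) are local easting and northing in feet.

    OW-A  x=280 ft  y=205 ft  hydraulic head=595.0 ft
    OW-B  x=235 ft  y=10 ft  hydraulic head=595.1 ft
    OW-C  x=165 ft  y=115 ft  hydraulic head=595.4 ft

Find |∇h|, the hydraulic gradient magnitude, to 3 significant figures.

Taking OW-A as reference: OW-B−OW-A = (-45, -195, +0.1); OW-C−OW-A = (-115, -90, +0.4).
Solve a·Δx + b·Δy = Δh: det = (-45)·(-90) − (-115)·(-195) = -18375.
∂h/∂x = [(+0.1)·(-90) − (+0.4)·(-195)] / -18375 = -0.003755
∂h/∂y = [(-45)·(+0.4) − (-115)·(+0.1)] / -18375 = +0.0003537
|∇h| = √(-0.003755² + 0.0003537²) = 0.003772

0.00377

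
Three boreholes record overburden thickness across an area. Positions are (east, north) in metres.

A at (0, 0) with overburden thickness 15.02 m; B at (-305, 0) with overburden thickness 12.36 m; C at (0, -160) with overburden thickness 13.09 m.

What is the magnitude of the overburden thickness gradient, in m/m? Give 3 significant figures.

∂d/∂x = (12.36 − 15.02) / (-305 − 0) = +0.008721
∂d/∂y = (13.09 − 15.02) / (-160 − 0) = +0.01206
|∇f| = √(0.008721² + 0.01206²) = 0.01488 m/m

0.0149 m/m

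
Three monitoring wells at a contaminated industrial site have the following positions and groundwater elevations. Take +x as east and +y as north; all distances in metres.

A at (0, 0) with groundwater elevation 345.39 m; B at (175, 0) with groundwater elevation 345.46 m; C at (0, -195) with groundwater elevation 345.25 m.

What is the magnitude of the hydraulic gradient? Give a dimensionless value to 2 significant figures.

∂h/∂x = (345.46 − 345.39) / (175 − 0) = +0.0004000
∂h/∂y = (345.25 − 345.39) / (-195 − 0) = +0.0007179
|∇h| = √(0.0004000² + 0.0007179²) = 0.0008218

0.00082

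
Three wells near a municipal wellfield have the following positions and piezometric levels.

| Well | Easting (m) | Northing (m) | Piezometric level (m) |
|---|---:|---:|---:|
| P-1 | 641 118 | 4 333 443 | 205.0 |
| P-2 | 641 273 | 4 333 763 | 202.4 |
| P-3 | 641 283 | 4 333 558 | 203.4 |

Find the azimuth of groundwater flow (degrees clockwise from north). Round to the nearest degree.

Taking P-1 as reference: P-2−P-1 = (155, 320, -2.6); P-3−P-1 = (165, 115, -1.6).
Solve a·Δx + b·Δy = Δh: det = 155·115 − 165·320 = -34975.
∂h/∂x = [(-2.6)·115 − (-1.6)·320] / -34975 = -0.006090
∂h/∂y = [155·(-1.6) − 165·(-2.6)] / -34975 = -0.005175
Flow direction (−∇h) has components (+0.006090 E, +0.005175 N).
Azimuth = atan2(E, N) = atan2(+0.006090, +0.005175) = 49.6° ≈ 050°.

050°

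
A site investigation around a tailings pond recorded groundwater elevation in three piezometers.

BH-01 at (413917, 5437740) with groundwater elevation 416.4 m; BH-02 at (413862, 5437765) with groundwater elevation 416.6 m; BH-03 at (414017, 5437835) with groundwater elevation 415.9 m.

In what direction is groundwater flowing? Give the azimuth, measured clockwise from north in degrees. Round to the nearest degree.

With h = a·x + b·y + c and BH-01 as origin, the differences give:
  (-55)·a + 25·b = +0.2
  100·a + 95·b = -0.5
Eliminate b (×95 and ×25, subtract): -7725·a = 31.50 → a = ∂h/∂x = -0.004078
Back-substitute: b = ∂h/∂y = -0.0009709.
Flow direction (−∇h) has components (+0.004078 E, +0.0009709 N).
Azimuth = atan2(E, N) = atan2(+0.004078, +0.0009709) = 76.6° ≈ 077°.

077°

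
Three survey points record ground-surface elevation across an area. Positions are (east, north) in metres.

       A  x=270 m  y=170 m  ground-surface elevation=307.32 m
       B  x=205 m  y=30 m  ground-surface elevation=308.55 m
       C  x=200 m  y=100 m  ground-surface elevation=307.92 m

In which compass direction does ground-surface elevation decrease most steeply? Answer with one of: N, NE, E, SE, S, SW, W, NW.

Three-point gradient (reference A): Δ to B = (-65, -140, +1.23), Δ to C = (-70, -70, +0.60).
∂z/∂x = +0.0004000, ∂z/∂y = -0.008971 (det = -5250).
Steepest decrease is along −∇f = (-0.0004000 E, +0.008971 N) → north.

N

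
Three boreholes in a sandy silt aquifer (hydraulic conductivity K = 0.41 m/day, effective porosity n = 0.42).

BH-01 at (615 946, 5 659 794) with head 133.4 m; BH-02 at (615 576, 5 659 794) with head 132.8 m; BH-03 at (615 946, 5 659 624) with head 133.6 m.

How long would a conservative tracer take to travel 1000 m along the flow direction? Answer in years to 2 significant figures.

∂h/∂x = (132.8 − 133.4) / (615576 − 615946) = +0.001622
∂h/∂y = (133.6 − 133.4) / (5659624 − 5659794) = -0.001176
|∇h| = √(0.001622² + -0.001176²) = 0.002003
Seepage velocity v = K·i/n = 0.41 × 0.002003 / 0.42 = 0.001955 m/day.
t = 1000 / 0.001955 = 5.115e+05 days = 1.4e+03 years.

1400 years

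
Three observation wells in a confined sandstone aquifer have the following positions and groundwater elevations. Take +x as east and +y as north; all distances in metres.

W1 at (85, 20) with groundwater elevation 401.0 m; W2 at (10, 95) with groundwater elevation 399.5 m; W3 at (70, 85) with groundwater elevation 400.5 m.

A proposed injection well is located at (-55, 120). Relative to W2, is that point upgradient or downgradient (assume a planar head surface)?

downgradient

With h = a·x + b·y + c and W1 as origin, the differences give:
  (-75)·a + 75·b = -1.5
  (-15)·a + 65·b = -0.5
Eliminate b (×65 and ×75, subtract): -3750·a = -60.00 → a = ∂h/∂x = +0.01600
Back-substitute: b = ∂h/∂y = -0.004000.
Head at (-55, 120) = 401.0 + (+0.01600)·(-140) + (-0.004000)·(100) = 398.36 m.
That is lower than the 399.5 m at W2, so the point is downgradient.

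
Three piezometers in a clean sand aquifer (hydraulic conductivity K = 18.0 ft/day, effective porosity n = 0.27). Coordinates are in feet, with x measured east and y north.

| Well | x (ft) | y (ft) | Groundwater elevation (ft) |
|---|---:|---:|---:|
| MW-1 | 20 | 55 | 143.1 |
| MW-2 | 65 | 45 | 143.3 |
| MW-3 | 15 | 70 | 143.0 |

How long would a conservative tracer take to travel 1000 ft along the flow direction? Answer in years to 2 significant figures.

Differences from MW-1: to MW-2 (Δx, Δy, Δh) = (45, -10, +0.2); to MW-3 = (-5, 15, -0.1).
Determinant of the coordinate differences = 45·15 − (-5)·(-10) = 625.
∂h/∂x = [(+0.2)·15 − (-0.1)·(-10)] / 625 = +0.003200
∂h/∂y = [45·(-0.1) − (-5)·(+0.2)] / 625 = -0.005600
|∇h| = √(0.003200² + -0.005600²) = 0.00645
Seepage velocity v = K·i/n = 18.0 × 0.00645 / 0.27 = 0.43 ft/day.
t = 1000 / 0.43 = 2326 days = 6.37 years.

6.4 years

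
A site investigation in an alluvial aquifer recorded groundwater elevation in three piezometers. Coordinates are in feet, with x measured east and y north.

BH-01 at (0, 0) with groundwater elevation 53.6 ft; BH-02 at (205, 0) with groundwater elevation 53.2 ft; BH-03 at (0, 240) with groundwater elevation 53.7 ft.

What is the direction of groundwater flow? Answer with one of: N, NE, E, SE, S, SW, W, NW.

∂h/∂x = (53.2 − 53.6) / (205 − 0) = -0.001951
∂h/∂y = (53.7 − 53.6) / (240 − 0) = +0.0004167
Flow = −∇h = (+0.001951 east, -0.0004167 north), which points east.

E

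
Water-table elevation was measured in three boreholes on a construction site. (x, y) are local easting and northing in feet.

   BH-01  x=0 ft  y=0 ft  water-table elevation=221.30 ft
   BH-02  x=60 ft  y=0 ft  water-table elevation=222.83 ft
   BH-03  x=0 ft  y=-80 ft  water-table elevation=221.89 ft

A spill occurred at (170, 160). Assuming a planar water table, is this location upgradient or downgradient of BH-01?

∂h/∂x = (222.83 − 221.30) / (60 − 0) = +0.02550
∂h/∂y = (221.89 − 221.30) / (-80 − 0) = -0.007375
Head at (170, 160) = 221.30 + (+0.02550)·(170) + (-0.007375)·(160) = 224.46 ft.
That is higher than the 221.30 ft at BH-01, so the point is upgradient.

upgradient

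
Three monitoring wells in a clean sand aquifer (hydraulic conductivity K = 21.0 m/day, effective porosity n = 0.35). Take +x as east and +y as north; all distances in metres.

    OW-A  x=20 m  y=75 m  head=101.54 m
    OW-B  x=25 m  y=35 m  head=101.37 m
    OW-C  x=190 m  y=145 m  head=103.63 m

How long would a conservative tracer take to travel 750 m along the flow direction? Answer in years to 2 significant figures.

With h = a·x + b·y + c and OW-A as origin, the differences give:
  5·a + (-40)·b = -0.17
  170·a + 70·b = +2.09
Eliminate b (×70 and ×(-40), subtract): 7150·a = 71.700 → a = ∂h/∂x = +0.01003
Back-substitute: b = ∂h/∂y = +0.005503.
|∇h| = √(0.01003² + 0.005503²) = 0.01144
Seepage velocity v = K·i/n = 21.0 × 0.01144 / 0.35 = 0.6864 m/day.
t = 750 / 0.6864 = 1093 days = 2.99 years.

3.0 years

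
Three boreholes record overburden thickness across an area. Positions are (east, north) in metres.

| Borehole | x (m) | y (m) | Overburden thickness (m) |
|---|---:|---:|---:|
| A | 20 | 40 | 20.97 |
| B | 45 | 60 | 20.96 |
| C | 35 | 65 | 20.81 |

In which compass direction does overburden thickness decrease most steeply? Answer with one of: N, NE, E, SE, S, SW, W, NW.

With d = a·x + b·y + c and A as origin, the differences give:
  25·a + 20·b = -0.01
  15·a + 25·b = -0.16
Eliminate b (×25 and ×20, subtract): 325·a = 2.950 → a = ∂d/∂x = +0.009077
Back-substitute: b = ∂d/∂y = -0.01185.
Steepest decrease is along −∇f = (-0.009077 E, +0.01185 N) → northwest.

NW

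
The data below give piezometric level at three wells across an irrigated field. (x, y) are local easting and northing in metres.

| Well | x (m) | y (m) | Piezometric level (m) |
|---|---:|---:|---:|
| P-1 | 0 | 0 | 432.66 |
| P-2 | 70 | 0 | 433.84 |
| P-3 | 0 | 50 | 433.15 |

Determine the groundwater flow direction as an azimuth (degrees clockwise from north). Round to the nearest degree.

240°

∂h/∂x = (433.84 − 432.66) / (70 − 0) = +0.01686
∂h/∂y = (433.15 − 432.66) / (50 − 0) = +0.009800
Flow direction (−∇h) has components (-0.01686 E, -0.009800 N).
Azimuth = atan2(E, N) = atan2(-0.01686, -0.009800) = 239.8° ≈ 240°.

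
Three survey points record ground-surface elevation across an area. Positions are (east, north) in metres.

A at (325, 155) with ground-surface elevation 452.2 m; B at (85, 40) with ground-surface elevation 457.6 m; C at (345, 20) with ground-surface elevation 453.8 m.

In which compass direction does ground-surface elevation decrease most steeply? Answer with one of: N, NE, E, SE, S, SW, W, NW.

NE

Differences from A: to B (Δx, Δy, Δh) = (-240, -115, +5.4); to C = (20, -135, +1.6).
Solve a·Δx + b·Δy = Δz: det = (-240)·(-135) − 20·(-115) = 34700.
∂z/∂x = [(+5.4)·(-135) − (+1.6)·(-115)] / 34700 = -0.01571
∂z/∂y = [(-240)·(+1.6) − 20·(+5.4)] / 34700 = -0.01418
Steepest decrease is along −∇f = (+0.01571 E, +0.01418 N) → northeast.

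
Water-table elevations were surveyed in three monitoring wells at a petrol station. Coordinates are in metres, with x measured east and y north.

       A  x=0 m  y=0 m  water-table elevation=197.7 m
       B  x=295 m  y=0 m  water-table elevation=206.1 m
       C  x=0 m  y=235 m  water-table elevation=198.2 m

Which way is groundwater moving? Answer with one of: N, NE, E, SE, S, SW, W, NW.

W

∂h/∂x = (206.1 − 197.7) / (295 − 0) = +0.02847
∂h/∂y = (198.2 − 197.7) / (235 − 0) = +0.002128
Flow = −∇h = (-0.02847 east, -0.002128 north), which points west.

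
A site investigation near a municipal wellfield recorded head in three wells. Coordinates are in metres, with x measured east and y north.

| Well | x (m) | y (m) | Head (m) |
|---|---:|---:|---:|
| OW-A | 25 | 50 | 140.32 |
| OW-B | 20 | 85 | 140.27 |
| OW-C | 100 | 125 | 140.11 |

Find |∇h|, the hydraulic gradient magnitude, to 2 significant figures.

With h = a·x + b·y + c and OW-A as origin, the differences give:
  (-5)·a + 35·b = -0.05
  75·a + 75·b = -0.21
Eliminate b (×75 and ×35, subtract): -3000·a = 3.600 → a = ∂h/∂x = -0.001200
Back-substitute: b = ∂h/∂y = -0.001600.
|∇h| = √(-0.001200² + -0.001600²) = 0.002

0.0020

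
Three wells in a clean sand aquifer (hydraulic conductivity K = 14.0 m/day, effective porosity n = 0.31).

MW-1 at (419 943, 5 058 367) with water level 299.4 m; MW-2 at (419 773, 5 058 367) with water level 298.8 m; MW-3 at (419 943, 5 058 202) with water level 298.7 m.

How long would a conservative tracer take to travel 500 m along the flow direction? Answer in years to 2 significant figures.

5.5 years

∂h/∂x = (298.8 − 299.4) / (419773 − 419943) = +0.003529
∂h/∂y = (298.7 − 299.4) / (5058202 − 5058367) = +0.004242
|∇h| = √(0.003529² + 0.004242²) = 0.005518
Seepage velocity v = K·i/n = 14.0 × 0.005518 / 0.31 = 0.2492 m/day.
t = 500 / 0.2492 = 2006 days = 5.49 years.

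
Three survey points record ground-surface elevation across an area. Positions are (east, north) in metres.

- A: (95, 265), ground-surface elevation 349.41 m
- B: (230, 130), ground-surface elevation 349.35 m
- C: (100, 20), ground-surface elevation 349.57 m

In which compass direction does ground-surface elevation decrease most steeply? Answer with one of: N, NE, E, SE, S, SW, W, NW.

NE

With z = a·x + b·y + c and A as origin, the differences give:
  135·a + (-135)·b = -0.06
  5·a + (-245)·b = +0.16
Eliminate b (×(-245) and ×(-135), subtract): -32400·a = 36.300 → a = ∂z/∂x = -0.001120
Back-substitute: b = ∂z/∂y = -0.0006759.
Steepest decrease is along −∇f = (+0.001120 E, +0.0006759 N) → northeast.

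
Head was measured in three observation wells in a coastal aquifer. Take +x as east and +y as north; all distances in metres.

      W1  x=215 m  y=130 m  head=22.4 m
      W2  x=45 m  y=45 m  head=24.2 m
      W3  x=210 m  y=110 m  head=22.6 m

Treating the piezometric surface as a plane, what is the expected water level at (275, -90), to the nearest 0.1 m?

23.9 m

Three-point gradient (reference W1): Δ to W2 = (-170, -85, +1.8), Δ to W3 = (-5, -20, +0.2).
∂h/∂x = -0.006387, ∂h/∂y = -0.008403 (det = 2975).
h(275, -90) = 22.4 + (-0.006387)·(60) + (-0.008403)·(-220) = 22.4 -0.383 +1.849 = 23.866 m.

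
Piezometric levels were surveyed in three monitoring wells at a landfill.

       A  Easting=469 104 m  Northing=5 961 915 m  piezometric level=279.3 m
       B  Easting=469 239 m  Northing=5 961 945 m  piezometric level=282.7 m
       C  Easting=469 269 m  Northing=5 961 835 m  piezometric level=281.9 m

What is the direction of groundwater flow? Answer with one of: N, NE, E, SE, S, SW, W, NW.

Differences from A: to B (Δx, Δy, Δh) = (135, 30, +3.4); to C = (165, -80, +2.6).
Solve a·Δx + b·Δy = Δh: det = 135·(-80) − 165·30 = -15750.
∂h/∂x = [(+3.4)·(-80) − (+2.6)·30] / -15750 = +0.02222
∂h/∂y = [135·(+2.6) − 165·(+3.4)] / -15750 = +0.01333
Flow = −∇h = (-0.02222 east, -0.01333 north), which points southwest.

SW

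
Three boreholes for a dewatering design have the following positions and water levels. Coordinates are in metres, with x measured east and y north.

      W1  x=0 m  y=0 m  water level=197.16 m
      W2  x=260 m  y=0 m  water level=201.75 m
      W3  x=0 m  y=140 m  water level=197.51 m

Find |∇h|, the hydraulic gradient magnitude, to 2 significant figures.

0.018

∂h/∂x = (201.75 − 197.16) / (260 − 0) = +0.01765
∂h/∂y = (197.51 − 197.16) / (140 − 0) = +0.002500
|∇h| = √(0.01765² + 0.002500²) = 0.01783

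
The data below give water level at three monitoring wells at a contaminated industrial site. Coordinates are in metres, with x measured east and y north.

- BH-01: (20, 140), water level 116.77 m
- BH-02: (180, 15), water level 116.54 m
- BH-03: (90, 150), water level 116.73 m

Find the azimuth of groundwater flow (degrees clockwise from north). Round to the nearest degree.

With h = a·x + b·y + c and BH-01 as origin, the differences give:
  160·a + (-125)·b = -0.23
  70·a + 10·b = -0.04
Eliminate b (×10 and ×(-125), subtract): 10350·a = -7.300 → a = ∂h/∂x = -0.0007053
Back-substitute: b = ∂h/∂y = +0.0009372.
Flow direction (−∇h) has components (+0.0007053 E, -0.0009372 N).
Azimuth = atan2(E, N) = atan2(+0.0007053, -0.0009372) = 143.0° ≈ 143°.

143°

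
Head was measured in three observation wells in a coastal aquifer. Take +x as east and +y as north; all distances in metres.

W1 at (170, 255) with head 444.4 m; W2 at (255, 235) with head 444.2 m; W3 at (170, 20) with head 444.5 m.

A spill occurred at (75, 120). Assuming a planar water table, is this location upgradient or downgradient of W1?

upgradient

With h = a·x + b·y + c and W1 as origin, the differences give:
  85·a + (-20)·b = -0.2
  0·a + (-235)·b = +0.1
Eliminate b (×(-235) and ×(-20), subtract): -19975·a = 49.00 → a = ∂h/∂x = -0.002453
Back-substitute: b = ∂h/∂y = -0.0004255.
Head at (75, 120) = 444.4 + (-0.002453)·(-95) + (-0.0004255)·(-135) = 444.69 m.
That is higher than the 444.4 m at W1, so the point is upgradient.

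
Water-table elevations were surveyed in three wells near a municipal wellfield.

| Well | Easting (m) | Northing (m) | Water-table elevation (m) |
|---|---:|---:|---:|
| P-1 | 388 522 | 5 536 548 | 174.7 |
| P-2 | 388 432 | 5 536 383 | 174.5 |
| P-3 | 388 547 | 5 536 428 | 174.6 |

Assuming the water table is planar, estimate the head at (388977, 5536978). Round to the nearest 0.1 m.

175.3 m

Differences from P-1: to P-2 (Δx, Δy, Δh) = (-90, -165, -0.2); to P-3 = (25, -120, -0.1).
Solve a·Δx + b·Δy = Δh: det = (-90)·(-120) − 25·(-165) = 14925.
∂h/∂x = [(-0.2)·(-120) − (-0.1)·(-165)] / 14925 = +0.0005025
∂h/∂y = [(-90)·(-0.1) − 25·(-0.2)] / 14925 = +0.0009380
h(388977, 5536978) = 174.7 + (+0.0005025)·(455) + (+0.0009380)·(430) = 174.7 +0.229 +0.403 = 175.332 m.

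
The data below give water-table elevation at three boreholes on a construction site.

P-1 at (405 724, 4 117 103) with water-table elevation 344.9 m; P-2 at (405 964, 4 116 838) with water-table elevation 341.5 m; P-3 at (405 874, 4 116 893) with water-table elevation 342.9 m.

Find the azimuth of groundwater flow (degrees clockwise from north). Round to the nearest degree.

081°

Three-point gradient (reference P-1): Δ to P-2 = (240, -265, -3.4), Δ to P-3 = (150, -210, -2.0).
∂h/∂x = -0.01728, ∂h/∂y = -0.002817 (det = -10650).
Flow direction (−∇h) has components (+0.01728 E, +0.002817 N).
Azimuth = atan2(E, N) = atan2(+0.01728, +0.002817) = 80.7° ≈ 081°.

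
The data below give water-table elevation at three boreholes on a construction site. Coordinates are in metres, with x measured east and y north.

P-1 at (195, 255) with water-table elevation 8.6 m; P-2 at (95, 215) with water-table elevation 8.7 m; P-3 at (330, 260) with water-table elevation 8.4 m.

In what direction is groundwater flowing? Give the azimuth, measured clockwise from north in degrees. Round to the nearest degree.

Taking P-1 as reference: P-2−P-1 = (-100, -40, +0.1); P-3−P-1 = (135, 5, -0.2).
Determinant of the coordinate differences = (-100)·5 − 135·(-40) = 4900.
∂h/∂x = [(+0.1)·5 − (-0.2)·(-40)] / 4900 = -0.001531
∂h/∂y = [(-100)·(-0.2) − 135·(+0.1)] / 4900 = +0.001327
Flow direction (−∇h) has components (+0.001531 E, -0.001327 N).
Azimuth = atan2(E, N) = atan2(+0.001531, -0.001327) = 130.9° ≈ 131°.

131°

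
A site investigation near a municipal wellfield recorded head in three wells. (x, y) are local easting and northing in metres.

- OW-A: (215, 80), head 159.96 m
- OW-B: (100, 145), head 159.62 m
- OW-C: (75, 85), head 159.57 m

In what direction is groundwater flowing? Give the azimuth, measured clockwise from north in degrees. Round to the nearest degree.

277°

With h = a·x + b·y + c and OW-A as origin, the differences give:
  (-115)·a + 65·b = -0.34
  (-140)·a + 5·b = -0.39
Eliminate b (×5 and ×65, subtract): 8525·a = 23.650 → a = ∂h/∂x = +0.002774
Back-substitute: b = ∂h/∂y = -0.0003226.
Flow direction (−∇h) has components (-0.002774 E, +0.0003226 N).
Azimuth = atan2(E, N) = atan2(-0.002774, +0.0003226) = 276.6° ≈ 277°.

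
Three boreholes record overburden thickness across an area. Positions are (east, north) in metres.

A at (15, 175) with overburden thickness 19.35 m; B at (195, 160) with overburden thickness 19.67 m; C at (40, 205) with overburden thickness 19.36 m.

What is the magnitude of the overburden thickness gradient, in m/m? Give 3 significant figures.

0.00200 m/m

Differences from A: to B (Δx, Δy, Δh) = (180, -15, +0.32); to C = (25, 30, +0.01).
Determinant of the coordinate differences = 180·30 − 25·(-15) = 5775.
∂d/∂x = [(+0.32)·30 − (+0.01)·(-15)] / 5775 = +0.001688
∂d/∂y = [180·(+0.01) − 25·(+0.32)] / 5775 = -0.001074
|∇f| = √(0.001688² + -0.001074²) = 0.002001 m/m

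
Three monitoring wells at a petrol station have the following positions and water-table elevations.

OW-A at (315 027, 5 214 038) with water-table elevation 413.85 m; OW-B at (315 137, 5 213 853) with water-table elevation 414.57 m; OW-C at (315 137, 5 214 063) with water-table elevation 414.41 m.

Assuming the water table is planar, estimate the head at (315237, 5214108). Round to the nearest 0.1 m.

Three-point gradient (reference OW-A): Δ to OW-B = (110, -185, +0.72), Δ to OW-C = (110, 25, +0.56).
∂h/∂x = +0.005264, ∂h/∂y = -0.0007619 (det = 23100).
h(315237, 5214108) = 413.85 + (+0.005264)·(210) + (-0.0007619)·(70) = 413.85 +1.105 -0.053 = 414.902 m.

414.9 m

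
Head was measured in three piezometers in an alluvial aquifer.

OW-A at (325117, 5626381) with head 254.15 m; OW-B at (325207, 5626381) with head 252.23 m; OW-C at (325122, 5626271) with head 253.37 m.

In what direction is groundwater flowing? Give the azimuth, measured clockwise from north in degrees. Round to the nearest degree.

Taking OW-A as reference: OW-B−OW-A = (90, 0, -1.92); OW-C−OW-A = (5, -110, -0.78).
Determinant of the coordinate differences = 90·(-110) − 5·0 = -9900.
∂h/∂x = [(-1.92)·(-110) − (-0.78)·0] / -9900 = -0.02133
∂h/∂y = [90·(-0.78) − 5·(-1.92)] / -9900 = +0.006121
Flow direction (−∇h) has components (+0.02133 E, -0.006121 N).
Azimuth = atan2(E, N) = atan2(+0.02133, -0.006121) = 106.0° ≈ 106°.

106°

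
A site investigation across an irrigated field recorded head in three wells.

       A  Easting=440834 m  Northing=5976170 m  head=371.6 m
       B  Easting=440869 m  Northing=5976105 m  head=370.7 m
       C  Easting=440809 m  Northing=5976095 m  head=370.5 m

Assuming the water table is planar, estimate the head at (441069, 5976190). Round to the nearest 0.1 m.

With h = a·x + b·y + c and A as origin, the differences give:
  35·a + (-65)·b = -0.9
  (-25)·a + (-75)·b = -1.1
Eliminate b (×(-75) and ×(-65), subtract): -4250·a = -4.00 → a = ∂h/∂x = +0.0009412
Back-substitute: b = ∂h/∂y = +0.01435.
h(441069, 5976190) = 371.6 + (+0.0009412)·(235) + (+0.01435)·(20) = 371.6 +0.221 +0.287 = 372.108 m.

372.1 m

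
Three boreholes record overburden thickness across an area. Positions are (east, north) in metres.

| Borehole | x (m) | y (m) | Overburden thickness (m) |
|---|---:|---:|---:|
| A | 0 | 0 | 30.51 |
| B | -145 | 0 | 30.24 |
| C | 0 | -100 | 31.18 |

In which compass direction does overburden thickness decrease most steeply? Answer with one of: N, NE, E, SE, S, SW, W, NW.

∂d/∂x = (30.24 − 30.51) / (-145 − 0) = +0.001862
∂d/∂y = (31.18 − 30.51) / (-100 − 0) = -0.006700
Steepest decrease is along −∇f = (-0.001862 E, +0.006700 N) → north.

N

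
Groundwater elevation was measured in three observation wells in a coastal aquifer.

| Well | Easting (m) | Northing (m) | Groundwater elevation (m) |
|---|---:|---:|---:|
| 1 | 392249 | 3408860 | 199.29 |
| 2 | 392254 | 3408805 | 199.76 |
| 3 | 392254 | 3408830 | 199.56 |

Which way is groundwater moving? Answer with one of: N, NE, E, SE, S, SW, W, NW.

With h = a·x + b·y + c and 1 as origin, the differences give:
  5·a + (-55)·b = +0.47
  5·a + (-30)·b = +0.27
Eliminate b (×(-30) and ×(-55), subtract): 125·a = 0.750 → a = ∂h/∂x = +0.006000
Back-substitute: b = ∂h/∂y = -0.008000.
Flow = −∇h = (-0.006000 east, +0.008000 north), which points northwest.

NW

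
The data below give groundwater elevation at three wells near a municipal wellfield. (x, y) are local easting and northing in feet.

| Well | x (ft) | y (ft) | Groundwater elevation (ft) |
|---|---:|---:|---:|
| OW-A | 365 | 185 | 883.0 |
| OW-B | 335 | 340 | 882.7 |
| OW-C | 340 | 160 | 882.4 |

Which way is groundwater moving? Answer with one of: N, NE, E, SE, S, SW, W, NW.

Taking OW-A as reference: OW-B−OW-A = (-30, 155, -0.3); OW-C−OW-A = (-25, -25, -0.6).
Solve a·Δx + b·Δy = Δh: det = (-30)·(-25) − (-25)·155 = 4625.
∂h/∂x = [(-0.3)·(-25) − (-0.6)·155] / 4625 = +0.02173
∂h/∂y = [(-30)·(-0.6) − (-25)·(-0.3)] / 4625 = +0.002270
Flow = −∇h = (-0.02173 east, -0.002270 north), which points west.

W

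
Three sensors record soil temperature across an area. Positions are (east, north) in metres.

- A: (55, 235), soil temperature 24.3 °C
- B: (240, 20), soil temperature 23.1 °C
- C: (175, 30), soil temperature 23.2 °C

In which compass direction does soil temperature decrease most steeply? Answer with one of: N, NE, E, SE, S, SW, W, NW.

With T = a·x + b·y + c and A as origin, the differences give:
  185·a + (-215)·b = -1.2
  120·a + (-205)·b = -1.1
Eliminate b (×(-205) and ×(-215), subtract): -12125·a = 9.50 → a = ∂T/∂x = -0.0007835
Back-substitute: b = ∂T/∂y = +0.004907.
Steepest decrease is along −∇f = (+0.0007835 E, -0.004907 N) → south.

S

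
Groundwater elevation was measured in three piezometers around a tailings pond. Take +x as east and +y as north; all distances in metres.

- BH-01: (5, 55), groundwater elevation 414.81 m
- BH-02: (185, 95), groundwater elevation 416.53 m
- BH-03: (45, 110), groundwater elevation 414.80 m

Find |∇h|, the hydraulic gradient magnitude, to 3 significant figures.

0.0143

Differences from BH-01: to BH-02 (Δx, Δy, Δh) = (180, 40, +1.72); to BH-03 = (40, 55, -0.01).
Solve a·Δx + b·Δy = Δh: det = 180·55 − 40·40 = 8300.
∂h/∂x = [(+1.72)·55 − (-0.01)·40] / 8300 = +0.01145
∂h/∂y = [180·(-0.01) − 40·(+1.72)] / 8300 = -0.008506
|∇h| = √(0.01145² + -0.008506²) = 0.01426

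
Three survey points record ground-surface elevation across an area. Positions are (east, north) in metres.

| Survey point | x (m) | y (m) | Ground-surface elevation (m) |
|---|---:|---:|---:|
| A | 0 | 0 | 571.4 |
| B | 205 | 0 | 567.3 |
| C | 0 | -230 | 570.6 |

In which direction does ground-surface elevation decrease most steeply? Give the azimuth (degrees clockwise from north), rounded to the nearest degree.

100°

∂z/∂x = (567.3 − 571.4) / (205 − 0) = -0.02000
∂z/∂y = (570.6 − 571.4) / (-230 − 0) = +0.003478
Steepest decrease is along −∇f: components (+0.02000 E, -0.003478 N).
Azimuth = atan2(+0.02000, -0.003478) = 99.9° ≈ 100°.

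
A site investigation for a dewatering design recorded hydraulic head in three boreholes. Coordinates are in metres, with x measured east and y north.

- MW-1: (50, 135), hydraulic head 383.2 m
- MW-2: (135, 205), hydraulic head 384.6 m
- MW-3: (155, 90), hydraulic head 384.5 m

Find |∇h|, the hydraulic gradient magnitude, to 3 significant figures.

0.0142

With h = a·x + b·y + c and MW-1 as origin, the differences give:
  85·a + 70·b = +1.4
  105·a + (-45)·b = +1.3
Eliminate b (×(-45) and ×70, subtract): -11175·a = -154.00 → a = ∂h/∂x = +0.01378
Back-substitute: b = ∂h/∂y = +0.003266.
|∇h| = √(0.01378² + 0.003266²) = 0.01416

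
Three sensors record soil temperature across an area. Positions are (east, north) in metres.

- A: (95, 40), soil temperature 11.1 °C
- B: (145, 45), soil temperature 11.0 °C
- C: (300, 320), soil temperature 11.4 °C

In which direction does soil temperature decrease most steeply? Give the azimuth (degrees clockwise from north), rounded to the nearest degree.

With T = a·x + b·y + c and A as origin, the differences give:
  50·a + 5·b = -0.1
  205·a + 280·b = +0.3
Eliminate b (×280 and ×5, subtract): 12975·a = -29.50 → a = ∂T/∂x = -0.002274
Back-substitute: b = ∂T/∂y = +0.002736.
Steepest decrease is along −∇f: components (+0.002274 E, -0.002736 N).
Azimuth = atan2(+0.002274, -0.002736) = 140.3° ≈ 140°.

140°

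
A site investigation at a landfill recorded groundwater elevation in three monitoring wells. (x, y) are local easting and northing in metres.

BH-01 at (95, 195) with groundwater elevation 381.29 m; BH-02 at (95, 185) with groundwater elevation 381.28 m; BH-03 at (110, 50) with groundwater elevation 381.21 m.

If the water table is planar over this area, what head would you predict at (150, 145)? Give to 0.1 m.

381.5 m

Differences from BH-01: to BH-02 (Δx, Δy, Δh) = (0, -10, -0.01); to BH-03 = (15, -145, -0.08).
Determinant of the coordinate differences = 0·(-145) − 15·(-10) = 150.
∂h/∂x = [(-0.01)·(-145) − (-0.08)·(-10)] / 150 = +0.004333
∂h/∂y = [0·(-0.08) − 15·(-0.01)] / 150 = +0.001000
h(150, 145) = 381.29 + (+0.004333)·(55) + (+0.001000)·(-50) = 381.29 +0.238 -0.050 = 381.478 m.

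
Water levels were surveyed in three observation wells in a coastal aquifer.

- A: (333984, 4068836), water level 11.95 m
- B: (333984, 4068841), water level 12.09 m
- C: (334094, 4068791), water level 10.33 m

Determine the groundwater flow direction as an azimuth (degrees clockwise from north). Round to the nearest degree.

173°

Differences from A: to B (Δx, Δy, Δh) = (0, 5, +0.14); to C = (110, -45, -1.62).
Determinant of the coordinate differences = 0·(-45) − 110·5 = -550.
∂h/∂x = [(+0.14)·(-45) − (-1.62)·5] / -550 = -0.003273
∂h/∂y = [0·(-1.62) − 110·(+0.14)] / -550 = +0.02800
Flow direction (−∇h) has components (+0.003273 E, -0.02800 N).
Azimuth = atan2(E, N) = atan2(+0.003273, -0.02800) = 173.3° ≈ 173°.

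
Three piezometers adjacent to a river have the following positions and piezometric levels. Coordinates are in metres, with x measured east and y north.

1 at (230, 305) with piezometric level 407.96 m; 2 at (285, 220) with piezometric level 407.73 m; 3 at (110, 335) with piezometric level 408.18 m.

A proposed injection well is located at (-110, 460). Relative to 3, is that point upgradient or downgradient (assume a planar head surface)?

Three-point gradient (reference 1): Δ to 2 = (55, -85, -0.23), Δ to 3 = (-120, 30, +0.22).
∂h/∂x = -0.001380, ∂h/∂y = +0.001813 (det = -8550).
Head at (-110, 460) = 407.96 + (-0.001380)·(-340) + (+0.001813)·(155) = 408.71 m.
That is higher than the 408.18 m at 3, so the point is upgradient.

upgradient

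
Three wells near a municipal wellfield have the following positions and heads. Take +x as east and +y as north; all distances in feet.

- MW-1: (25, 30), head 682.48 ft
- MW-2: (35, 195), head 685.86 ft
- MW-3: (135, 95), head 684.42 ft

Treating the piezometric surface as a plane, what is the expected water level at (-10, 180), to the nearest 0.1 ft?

685.3 ft

With h = a·x + b·y + c and MW-1 as origin, the differences give:
  10·a + 165·b = +3.38
  110·a + 65·b = +1.94
Eliminate b (×65 and ×165, subtract): -17500·a = -100.400 → a = ∂h/∂x = +0.005737
Back-substitute: b = ∂h/∂y = +0.02014.
h(-10, 180) = 682.48 + (+0.005737)·(-35) + (+0.02014)·(150) = 682.48 -0.201 +3.021 = 685.300 ft.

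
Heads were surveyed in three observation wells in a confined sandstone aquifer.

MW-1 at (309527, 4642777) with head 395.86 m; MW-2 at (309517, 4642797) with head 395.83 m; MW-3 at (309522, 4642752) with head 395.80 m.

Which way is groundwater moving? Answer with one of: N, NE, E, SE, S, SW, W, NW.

W

Taking MW-1 as reference: MW-2−MW-1 = (-10, 20, -0.03); MW-3−MW-1 = (-5, -25, -0.06).
Determinant of the coordinate differences = (-10)·(-25) − (-5)·20 = 350.
∂h/∂x = [(-0.03)·(-25) − (-0.06)·20] / 350 = +0.005571
∂h/∂y = [(-10)·(-0.06) − (-5)·(-0.03)] / 350 = +0.001286
Flow = −∇h = (-0.005571 east, -0.001286 north), which points west.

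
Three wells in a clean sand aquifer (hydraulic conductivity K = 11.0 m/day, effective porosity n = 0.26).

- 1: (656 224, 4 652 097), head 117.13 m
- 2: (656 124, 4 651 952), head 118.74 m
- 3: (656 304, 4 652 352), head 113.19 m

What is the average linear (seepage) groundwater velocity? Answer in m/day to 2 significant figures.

0.94 m/day

With h = a·x + b·y + c and 1 as origin, the differences give:
  (-100)·a + (-145)·b = +1.61
  80·a + 255·b = -3.94
Eliminate b (×255 and ×(-145), subtract): -13900·a = -160.750 → a = ∂h/∂x = +0.01156
Back-substitute: b = ∂h/∂y = -0.01908.
|∇h| = √(0.01156² + -0.01908²) = 0.02231
Seepage velocity v = K·i/n = 11.0 × 0.02231 / 0.26 = 0.9439 m/day.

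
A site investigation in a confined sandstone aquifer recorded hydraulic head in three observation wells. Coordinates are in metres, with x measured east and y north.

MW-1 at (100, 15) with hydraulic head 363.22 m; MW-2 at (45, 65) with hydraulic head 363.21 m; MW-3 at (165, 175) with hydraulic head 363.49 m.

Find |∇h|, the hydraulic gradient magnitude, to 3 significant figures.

0.00172

Differences from MW-1: to MW-2 (Δx, Δy, Δh) = (-55, 50, -0.01); to MW-3 = (65, 160, +0.27).
Solve a·Δx + b·Δy = Δh: det = (-55)·160 − 65·50 = -12050.
∂h/∂x = [(-0.01)·160 − (+0.27)·50] / -12050 = +0.001253
∂h/∂y = [(-55)·(+0.27) − 65·(-0.01)] / -12050 = +0.001178
|∇h| = √(0.001253² + 0.001178²) = 0.00172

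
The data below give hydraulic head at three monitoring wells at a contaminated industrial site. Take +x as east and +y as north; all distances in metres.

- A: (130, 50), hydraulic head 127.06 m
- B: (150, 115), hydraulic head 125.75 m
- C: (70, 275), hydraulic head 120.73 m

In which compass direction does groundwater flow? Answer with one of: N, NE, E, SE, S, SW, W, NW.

Differences from A: to B (Δx, Δy, Δh) = (20, 65, -1.31); to C = (-60, 225, -6.33).
Determinant of the coordinate differences = 20·225 − (-60)·65 = 8400.
∂h/∂x = [(-1.31)·225 − (-6.33)·65] / 8400 = +0.01389
∂h/∂y = [20·(-6.33) − (-60)·(-1.31)] / 8400 = -0.02443
Flow = −∇h = (-0.01389 east, +0.02443 north), which points northwest.

NW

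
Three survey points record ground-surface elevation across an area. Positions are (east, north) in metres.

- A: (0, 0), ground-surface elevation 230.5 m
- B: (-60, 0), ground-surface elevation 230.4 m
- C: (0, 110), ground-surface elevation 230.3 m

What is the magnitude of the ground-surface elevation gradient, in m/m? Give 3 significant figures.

∂z/∂x = (230.4 − 230.5) / (-60 − 0) = +0.001667
∂z/∂y = (230.3 − 230.5) / (110 − 0) = -0.001818
|∇f| = √(0.001667² + -0.001818²) = 0.002467 m/m

0.00247 m/m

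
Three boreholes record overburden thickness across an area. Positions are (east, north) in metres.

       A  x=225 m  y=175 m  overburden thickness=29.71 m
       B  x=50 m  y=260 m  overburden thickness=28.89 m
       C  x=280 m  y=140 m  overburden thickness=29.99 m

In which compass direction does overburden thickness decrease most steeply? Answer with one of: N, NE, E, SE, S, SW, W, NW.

Differences from A: to B (Δx, Δy, Δh) = (-175, 85, -0.82); to C = (55, -35, +0.28).
Determinant of the coordinate differences = (-175)·(-35) − 55·85 = 1450.
∂d/∂x = [(-0.82)·(-35) − (+0.28)·85] / 1450 = +0.003379
∂d/∂y = [(-175)·(+0.28) − 55·(-0.82)] / 1450 = -0.002690
Steepest decrease is along −∇f = (-0.003379 E, +0.002690 N) → northwest.

NW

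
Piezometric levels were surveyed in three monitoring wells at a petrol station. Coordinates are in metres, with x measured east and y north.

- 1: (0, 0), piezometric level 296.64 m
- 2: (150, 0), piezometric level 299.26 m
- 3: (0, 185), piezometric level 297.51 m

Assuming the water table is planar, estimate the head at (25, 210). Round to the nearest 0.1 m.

∂h/∂x = (299.26 − 296.64) / (150 − 0) = +0.01747
∂h/∂y = (297.51 − 296.64) / (185 − 0) = +0.004703
h(25, 210) = 296.64 + (+0.01747)·(25) + (+0.004703)·(210) = 296.64 +0.437 +0.988 = 298.064 m.

298.1 m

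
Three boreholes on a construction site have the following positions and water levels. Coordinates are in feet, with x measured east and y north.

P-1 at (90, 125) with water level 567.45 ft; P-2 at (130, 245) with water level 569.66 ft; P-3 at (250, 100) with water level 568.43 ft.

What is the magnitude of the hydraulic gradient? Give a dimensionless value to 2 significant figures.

Differences from P-1: to P-2 (Δx, Δy, Δh) = (40, 120, +2.21); to P-3 = (160, -25, +0.98).
Solve a·Δx + b·Δy = Δh: det = 40·(-25) − 160·120 = -20200.
∂h/∂x = [(+2.21)·(-25) − (+0.98)·120] / -20200 = +0.008557
∂h/∂y = [40·(+0.98) − 160·(+2.21)] / -20200 = +0.01556
|∇h| = √(0.008557² + 0.01556²) = 0.01776

0.018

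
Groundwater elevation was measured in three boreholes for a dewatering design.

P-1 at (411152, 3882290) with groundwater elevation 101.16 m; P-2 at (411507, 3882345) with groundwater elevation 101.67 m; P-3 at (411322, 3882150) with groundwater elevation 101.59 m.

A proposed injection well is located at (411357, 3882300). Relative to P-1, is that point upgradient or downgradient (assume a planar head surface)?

Taking P-1 as reference: P-2−P-1 = (355, 55, +0.51); P-3−P-1 = (170, -140, +0.43).
Determinant of the coordinate differences = 355·(-140) − 170·55 = -59050.
∂h/∂x = [(+0.51)·(-140) − (+0.43)·55] / -59050 = +0.001610
∂h/∂y = [355·(+0.43) − 170·(+0.51)] / -59050 = -0.001117
Head at (411357, 3882300) = 101.16 + (+0.001610)·(205) + (-0.001117)·(10) = 101.48 m.
That is higher than the 101.16 m at P-1, so the point is upgradient.

upgradient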